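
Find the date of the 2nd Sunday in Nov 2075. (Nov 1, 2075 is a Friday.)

Nov 10, 2075

Nov 2075 begins on a Friday, so the first Sunday is Nov 3 (2 days later).
The 2nd Sunday is 1 weeks later: 3 + 7 = 10.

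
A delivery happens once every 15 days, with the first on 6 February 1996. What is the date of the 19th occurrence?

The 19th occurrence is 18 intervals after the first: 18 × 15 = 270 days after 6 February 1996.
February has 29 days — 23 days to the end of February leaves 247.
March has 31 days (216 left).
April has 30 days (186 left).
May has 31 days (155 left).
June has 30 days (125 left).
July has 31 days (94 left).
August has 31 days (63 left).
September has 30 days (33 left).
October has 31 days (2 left).
2 days into November → 2 November 1996.

2 November 1996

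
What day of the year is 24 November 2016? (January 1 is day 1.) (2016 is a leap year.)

329

Days in months before November: 31 + 29 + 31 + 30 + 31 + 30 + 31 + 31 + 30 + 31 = 305.
Plus 24 days into November → day 329.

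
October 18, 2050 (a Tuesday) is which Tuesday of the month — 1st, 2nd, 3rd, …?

3rd

Day 18 falls in week ⌈18/7⌉ of the month.
Days 1–7 hold the 1st Tuesday, 8–14 the 2nd, 15–21 the 3rd, 22–28 the 4th, 29–31 the 5th.
18 is in the range for the 3rd.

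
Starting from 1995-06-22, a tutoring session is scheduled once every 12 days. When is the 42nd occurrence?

1996-10-26

The 42nd occurrence is 41 intervals after the first: 41 × 12 = 492 days after 1995-06-22.
June has 30 days — 8 days to the end of June leaves 484.
From end of June to end of 1995 is 184 days (300 left).
January has 31 days (269 left).
February has 29 days (240 left).
March has 31 days (209 left).
April has 30 days (179 left).
May has 31 days (148 left).
June has 30 days (118 left).
July has 31 days (87 left).
August has 31 days (56 left).
September has 30 days (26 left).
26 days into October → 1996-10-26.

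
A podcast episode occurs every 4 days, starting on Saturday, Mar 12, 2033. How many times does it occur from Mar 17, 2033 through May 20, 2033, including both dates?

Occurrences land 4·i days after Mar 12, 2033 for i = 0, 1, 2, …
Mar 17, 2033 is 5 days after the start; 5 ÷ 4 = 1 remainder 1; since the remainder is 1, round up to i = 2. First occurrence in the window: #3 on Mar 20, 2033 (2×4 = 8 days in).
May 20, 2033 is 69 days after the start; 69 ÷ 4 = 17 remainder 1. Last occurrence in the window: #18 on May 19, 2033.
Occurrences #3 through #18: 16 in total.

16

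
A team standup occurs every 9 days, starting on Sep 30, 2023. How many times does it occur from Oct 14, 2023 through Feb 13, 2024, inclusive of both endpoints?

Occurrences land 9·i days after Sep 30, 2023 for i = 0, 1, 2, …
Oct 14, 2023 is 14 days after the start; 14 ÷ 9 = 1 remainder 5; since the remainder is 5, round up to i = 2. First occurrence in the window: #3 on Oct 18, 2023 (2×9 = 18 days in).
Feb 13, 2024 is 136 days after the start; 136 ÷ 9 = 15 remainder 1. Last occurrence in the window: #16 on Feb 12, 2024.
Occurrences #3 through #16: 14 in total.

14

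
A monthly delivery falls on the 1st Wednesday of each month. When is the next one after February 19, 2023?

February 2023 starts on a Wednesday, so its 1st Wednesday is February 1, 2023.
That is not after February 19, 2023, so look at March 2023.
March 2023 starts on a Wednesday, so its 1st Wednesday is March 1, 2023.

March 1, 2023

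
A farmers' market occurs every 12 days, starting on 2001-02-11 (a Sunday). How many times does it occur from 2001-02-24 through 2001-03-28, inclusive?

Occurrences land 12·i days after 2001-02-11 for i = 0, 1, 2, …
2001-02-24 is 13 days after the start; 13 ÷ 12 = 1 remainder 1; since the remainder is 1, round up to i = 2. First occurrence in the window: #3 on 2001-03-07 (2×12 = 24 days in).
2001-03-28 is 45 days after the start; 45 ÷ 12 = 3 remainder 9. Last occurrence in the window: #4 on 2001-03-19.
Occurrences #3 through #4: 2 in total.

2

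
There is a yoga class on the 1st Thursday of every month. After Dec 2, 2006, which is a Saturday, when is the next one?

Dec 2006 starts on a Friday, so its 1st Thursday is Dec 7, 2006 (6 days in).
Dec 7, 2006 is after Dec 2, 2006, so that is the next one.

Dec 7, 2006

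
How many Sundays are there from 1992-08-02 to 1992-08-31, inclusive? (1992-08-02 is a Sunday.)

1992-08-02 is a Sunday; the first Sunday on or after it is 1992-08-02.
From 1992-08-02 to 1992-08-31 is 31 − 2 = 29 days.
29 ÷ 7 = 4 full weeks with remainder 1, so 4 more Sundays after the first → 5.

5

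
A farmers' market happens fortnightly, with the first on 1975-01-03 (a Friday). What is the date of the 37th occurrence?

1976-05-21

The 37th occurrence is 36 intervals after the first: 36 × 14 = 504 days after 1975-01-03.
January has 31 days — 28 days to the end of January leaves 476.
From end of January to end of 1975 is 334 days (142 left).
January has 31 days (111 left).
February has 29 days (82 left).
March has 31 days (51 left).
April has 30 days (21 left).
21 days into May → 1976-05-21.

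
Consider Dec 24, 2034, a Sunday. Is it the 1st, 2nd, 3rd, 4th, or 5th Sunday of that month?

Day 24 falls in week ⌈24/7⌉ of the month.
Days 1–7 hold the 1st Sunday, 8–14 the 2nd, 15–21 the 3rd, 22–28 the 4th, 29–31 the 5th.
24 is in the range for the 4th.

4th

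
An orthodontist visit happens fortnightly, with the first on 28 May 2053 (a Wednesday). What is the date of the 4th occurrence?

The 4th occurrence is 3 intervals after the first: 3 × 14 = 42 days after 28 May 2053.
May has 31 days — 3 days to the end of May leaves 39.
June has 30 days (9 left).
9 days into July → 9 July 2053.

9 July 2053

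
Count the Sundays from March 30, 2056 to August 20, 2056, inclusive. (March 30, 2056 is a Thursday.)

21

March 30, 2056 is a Thursday; the first Sunday on or after it is April 2, 2056 (3 days later).
From April 2, 2056 to August 20, 2056: 28 + 31 + 30 + 31 + 20 = 140 days (rest of April, May, June, July, August).
140 ÷ 7 = 20 full weeks with remainder 0, so 20 more Sundays after the first → 21.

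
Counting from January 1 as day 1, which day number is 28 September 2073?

271

Days in months before September: 31 + 28 + 31 + 30 + 31 + 30 + 31 + 31 = 243.
Plus 28 days into September → day 271.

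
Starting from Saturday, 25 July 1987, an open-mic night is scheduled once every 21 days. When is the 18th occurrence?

The 18th occurrence is 17 intervals after the first: 17 × 21 = 357 days after 25 July 1987.
July has 31 days — 6 days to the end of July leaves 351.
August has 31 days (320 left).
September has 30 days (290 left).
October has 31 days (259 left).
November has 30 days (229 left).
December has 31 days (198 left).
January has 31 days (167 left).
February has 29 days (138 left).
March has 31 days (107 left).
April has 30 days (77 left).
May has 31 days (46 left).
June has 30 days (16 left).
16 days into July → 16 July 1988.

16 July 1988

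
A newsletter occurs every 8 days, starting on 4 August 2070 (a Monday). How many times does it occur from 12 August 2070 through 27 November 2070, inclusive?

14

Occurrences land 8·i days after 4 August 2070 for i = 0, 1, 2, …
12 August 2070 is 8 days after the start; 8 ÷ 8 = 1 remainder 0. First occurrence in the window: #2 on 12 August 2070 (1×8 = 8 days in).
27 November 2070 is 115 days after the start; 115 ÷ 8 = 14 remainder 3. Last occurrence in the window: #15 on 24 November 2070.
Occurrences #2 through #15: 14 in total.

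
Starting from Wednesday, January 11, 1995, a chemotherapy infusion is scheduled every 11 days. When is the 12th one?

The 12th occurrence is 11 intervals after the first: 11 × 11 = 121 days after January 11, 1995.
January has 31 days — 20 days to the end of January leaves 101.
February has 28 days (73 left).
March has 31 days (42 left).
April has 30 days (12 left).
12 days into May → May 12, 1995.

May 12, 1995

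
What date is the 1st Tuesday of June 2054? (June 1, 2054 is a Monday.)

2054-06-02

June 2054 begins on a Monday, so the first Tuesday is June 2 (1 day later).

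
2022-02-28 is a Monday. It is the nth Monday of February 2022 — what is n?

Day 28 falls in week ⌈28/7⌉ of the month.
Days 1–7 hold the 1st Monday, 8–14 the 2nd, 15–21 the 3rd, 22–28 the 4th, 29–31 the 5th.
28 is in the range for the 4th.

4th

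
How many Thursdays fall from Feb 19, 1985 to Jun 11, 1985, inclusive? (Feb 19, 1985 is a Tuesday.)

16

Feb 19, 1985 is a Tuesday; the first Thursday on or after it is Feb 21, 1985 (2 days later).
From Feb 21, 1985 to Jun 11, 1985: 7 + 31 + 30 + 31 + 11 = 110 days (rest of Feb, Mar, Apr, May, Jun).
110 ÷ 7 = 15 full weeks with remainder 5, so 15 more Thursdays after the first → 16.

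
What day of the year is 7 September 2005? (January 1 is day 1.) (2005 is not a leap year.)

Days in months before September: 31 + 28 + 31 + 30 + 31 + 30 + 31 + 31 = 243.
Plus 7 days into September → day 250.

250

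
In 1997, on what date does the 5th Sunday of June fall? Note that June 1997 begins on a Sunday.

June 1997 begins on a Sunday, so the first Sunday is June 1.
The 5th Sunday is 4 weeks later: 1 + 28 = 29.

1997-06-29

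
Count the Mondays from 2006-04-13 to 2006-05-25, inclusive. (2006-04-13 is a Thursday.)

2006-04-13 is a Thursday; the first Monday on or after it is 2006-04-17 (4 days later).
From 2006-04-17 to 2006-05-25: 13 + 25 = 38 days (rest of April, May).
38 ÷ 7 = 5 full weeks with remainder 3, so 5 more Mondays after the first → 6.

6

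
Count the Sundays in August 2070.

5

2070-08-01 is a Friday; the first Sunday on or after it is 2070-08-03 (2 days later).
From 2070-08-03 to 2070-08-31 is 31 − 3 = 28 days.
28 ÷ 7 = 4 full weeks with remainder 0, so 4 more Sundays after the first → 5.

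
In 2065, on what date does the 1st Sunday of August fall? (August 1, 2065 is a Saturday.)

2 August 2065

August 2065 begins on a Saturday, so the first Sunday is August 2 (1 day later).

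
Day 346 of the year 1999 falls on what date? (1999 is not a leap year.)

1999-12-12

January has 31 days (346 − 31 = 315 remain).
February has 28 days (315 − 28 = 287 remain).
March has 31 days (287 − 31 = 256 remain).
April has 30 days (256 − 30 = 226 remain).
May has 31 days (226 − 31 = 195 remain).
June has 30 days (195 − 30 = 165 remain).
July has 31 days (165 − 31 = 134 remain).
August has 31 days (134 − 31 = 103 remain).
September has 30 days (103 − 30 = 73 remain).
October has 31 days (73 − 31 = 42 remain).
November has 30 days (42 − 30 = 12 remain).
12 into December → December 12.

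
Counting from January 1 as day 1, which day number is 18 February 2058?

49

Days in months before February: 31 = 31.
Plus 18 days into February → day 49.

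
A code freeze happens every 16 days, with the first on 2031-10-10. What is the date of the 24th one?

2032-10-12

The 24th occurrence is 23 intervals after the first: 23 × 16 = 368 days after 2031-10-10.
October has 31 days — 21 days to the end of October leaves 347.
November has 30 days (317 left).
December has 31 days (286 left).
January has 31 days (255 left).
February has 29 days (226 left).
March has 31 days (195 left).
April has 30 days (165 left).
May has 31 days (134 left).
June has 30 days (104 left).
July has 31 days (73 left).
August has 31 days (42 left).
September has 30 days (12 left).
12 days into October → 2032-10-12.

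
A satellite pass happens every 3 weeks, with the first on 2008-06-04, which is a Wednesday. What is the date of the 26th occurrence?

The 26th occurrence is 25 intervals after the first: 25 × 21 = 525 days after 2008-06-04.
June has 30 days — 26 days to the end of June leaves 499.
From end of June to end of 2008 is 184 days (315 left).
January has 31 days (284 left).
February has 28 days (256 left).
March has 31 days (225 left).
April has 30 days (195 left).
May has 31 days (164 left).
June has 30 days (134 left).
July has 31 days (103 left).
August has 31 days (72 left).
September has 30 days (42 left).
October has 31 days (11 left).
11 days into November → 2009-11-11.

2009-11-11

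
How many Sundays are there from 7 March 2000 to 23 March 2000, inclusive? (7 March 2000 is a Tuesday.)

7 March 2000 is a Tuesday; the first Sunday on or after it is 12 March 2000 (5 days later).
From 12 March 2000 to 23 March 2000 is 23 − 12 = 11 days.
11 ÷ 7 = 1 full weeks with remainder 4, so 1 more Sundays after the first → 2.

2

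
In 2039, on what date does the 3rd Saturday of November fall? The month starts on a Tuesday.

November 2039 begins on a Tuesday, so the first Saturday is November 5 (4 days later).
The 3rd Saturday is 2 weeks later: 5 + 14 = 19.

2039-11-19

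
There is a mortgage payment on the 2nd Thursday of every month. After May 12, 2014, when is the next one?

Jun 12, 2014

May 2014 starts on a Thursday; its first Thursday is the 1st, so the 2nd Thursday is the 8th — May 8, 2014.
That is not after May 12, 2014, so look at Jun 2014.
Jun 2014 starts on a Sunday; its first Thursday is the 5th, so the 2nd Thursday is the 12th — Jun 12, 2014.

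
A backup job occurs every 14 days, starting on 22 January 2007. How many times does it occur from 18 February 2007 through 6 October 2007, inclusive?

17

Occurrences land 14·i days after 22 January 2007 for i = 0, 1, 2, …
18 February 2007 is 27 days after the start; 27 ÷ 14 = 1 remainder 13; since the remainder is 13, round up to i = 2. First occurrence in the window: #3 on 19 February 2007 (2×14 = 28 days in).
6 October 2007 is 257 days after the start; 257 ÷ 14 = 18 remainder 5. Last occurrence in the window: #19 on 1 October 2007.
Occurrences #3 through #19: 17 in total.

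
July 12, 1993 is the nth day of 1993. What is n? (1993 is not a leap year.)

193

Days in months before July: 31 + 28 + 31 + 30 + 31 + 30 = 181.
Plus 12 days into July → day 193.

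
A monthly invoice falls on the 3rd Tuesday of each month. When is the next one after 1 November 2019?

November 2019 starts on a Friday; its first Tuesday is the 5th, so the 3rd Tuesday is the 19th — 19 November 2019.
19 November 2019 is after 1 November 2019, so that is the next one.

19 November 2019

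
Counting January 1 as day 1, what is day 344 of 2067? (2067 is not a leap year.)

January has 31 days (344 − 31 = 313 remain).
February has 28 days (313 − 28 = 285 remain).
March has 31 days (285 − 31 = 254 remain).
April has 30 days (254 − 30 = 224 remain).
May has 31 days (224 − 31 = 193 remain).
June has 30 days (193 − 30 = 163 remain).
July has 31 days (163 − 31 = 132 remain).
August has 31 days (132 − 31 = 101 remain).
September has 30 days (101 − 30 = 71 remain).
October has 31 days (71 − 31 = 40 remain).
November has 30 days (40 − 30 = 10 remain).
10 into December → December 10.

December 10, 2067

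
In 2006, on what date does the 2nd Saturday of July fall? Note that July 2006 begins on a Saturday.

July 2006 begins on a Saturday, so the first Saturday is July 1.
The 2nd Saturday is 1 weeks later: 1 + 7 = 8.

2006-07-08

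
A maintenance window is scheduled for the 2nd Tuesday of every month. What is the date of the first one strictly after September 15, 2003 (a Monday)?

September 2003 starts on a Monday; its first Tuesday is the 2nd, so the 2nd Tuesday is the 9th — September 9, 2003.
That is not after September 15, 2003, so look at October 2003.
October 2003 starts on a Wednesday; its first Tuesday is the 7th, so the 2nd Tuesday is the 14th — October 14, 2003.

October 14, 2003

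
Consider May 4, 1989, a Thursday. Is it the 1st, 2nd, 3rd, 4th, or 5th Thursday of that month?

Day 4 falls in week ⌈4/7⌉ of the month.
Days 1–7 hold the 1st Thursday, 8–14 the 2nd, 15–21 the 3rd, 22–28 the 4th, 29–31 the 5th.
4 is in the range for the 1st.

1st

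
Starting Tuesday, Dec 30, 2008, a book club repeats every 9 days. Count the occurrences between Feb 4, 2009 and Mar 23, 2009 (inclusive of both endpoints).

6

Occurrences land 9·i days after Dec 30, 2008 for i = 0, 1, 2, …
Feb 4, 2009 is 36 days after the start; 36 ÷ 9 = 4 remainder 0. First occurrence in the window: #5 on Feb 4, 2009 (4×9 = 36 days in).
Mar 23, 2009 is 83 days after the start; 83 ÷ 9 = 9 remainder 2. Last occurrence in the window: #10 on Mar 21, 2009.
Occurrences #5 through #10: 6 in total.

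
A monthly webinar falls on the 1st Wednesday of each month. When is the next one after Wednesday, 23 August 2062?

6 September 2062

August 2062 starts on a Tuesday, so its 1st Wednesday is 2 August 2062 (1 day in).
That is not after 23 August 2062, so look at September 2062.
September 2062 starts on a Friday, so its 1st Wednesday is 6 September 2062 (5 days in).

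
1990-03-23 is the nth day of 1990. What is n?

Days in months before March: 31 + 28 = 59.
Plus 23 days into March → day 82.

82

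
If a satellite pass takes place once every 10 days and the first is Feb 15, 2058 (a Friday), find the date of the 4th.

Mar 17, 2058

The 4th occurrence is 3 intervals after the first: 3 × 10 = 30 days after Feb 15, 2058.
Feb has 28 days — 13 days to the end of Feb leaves 17.
17 days into Mar → Mar 17, 2058.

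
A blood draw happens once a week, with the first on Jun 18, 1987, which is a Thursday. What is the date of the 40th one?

Mar 17, 1988

The 40th occurrence is 39 intervals after the first: 39 × 7 = 273 days after Jun 18, 1987.
Jun has 30 days — 12 days to the end of Jun leaves 261.
Jul has 31 days (230 left).
Aug has 31 days (199 left).
Sep has 30 days (169 left).
Oct has 31 days (138 left).
Nov has 30 days (108 left).
Dec has 31 days (77 left).
Jan has 31 days (46 left).
Feb has 29 days (17 left).
17 days into Mar → Mar 17, 1988.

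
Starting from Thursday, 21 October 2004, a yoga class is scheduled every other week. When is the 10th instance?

The 10th occurrence is 9 intervals after the first: 9 × 14 = 126 days after 21 October 2004.
October has 31 days — 10 days to the end of October leaves 116.
November has 30 days (86 left).
December has 31 days (55 left).
January has 31 days (24 left).
24 days into February → 24 February 2005.

24 February 2005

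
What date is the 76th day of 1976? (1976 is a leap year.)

January has 31 days (76 − 31 = 45 remain).
February has 29 days (45 − 29 = 16 remain).
16 into March → March 16.

1976-03-16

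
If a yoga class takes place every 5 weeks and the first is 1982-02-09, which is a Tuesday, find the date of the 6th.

1982-08-03

The 6th occurrence is 5 intervals after the first: 5 × 35 = 175 days after 1982-02-09.
February has 28 days — 19 days to the end of February leaves 156.
March has 31 days (125 left).
April has 30 days (95 left).
May has 31 days (64 left).
June has 30 days (34 left).
July has 31 days (3 left).
3 days into August → 1982-08-03.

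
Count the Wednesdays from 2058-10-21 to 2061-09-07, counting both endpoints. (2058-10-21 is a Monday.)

151

2058-10-21 is a Monday; the first Wednesday on or after it is 2058-10-23 (2 days later).
From 2058-10-23 to 2061-09-07: 69 + 365 + 366 + 250 = 1050 days (rest of 2058, 2059, 2060, to 2061-09-07 in 2061).
1050 ÷ 7 = 150 full weeks with remainder 0, so 150 more Wednesdays after the first → 151.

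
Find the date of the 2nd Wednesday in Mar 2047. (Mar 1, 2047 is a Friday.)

Mar 13, 2047

Mar 2047 begins on a Friday, so the first Wednesday is Mar 6 (5 days later).
The 2nd Wednesday is 1 weeks later: 6 + 7 = 13.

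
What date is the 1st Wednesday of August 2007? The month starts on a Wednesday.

1 August 2007

August 2007 begins on a Wednesday, so the first Wednesday is August 1.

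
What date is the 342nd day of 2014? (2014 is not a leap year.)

Jan has 31 days (342 − 31 = 311 remain).
Feb has 28 days (311 − 28 = 283 remain).
Mar has 31 days (283 − 31 = 252 remain).
Apr has 30 days (252 − 30 = 222 remain).
May has 31 days (222 − 31 = 191 remain).
Jun has 30 days (191 − 30 = 161 remain).
Jul has 31 days (161 − 31 = 130 remain).
Aug has 31 days (130 − 31 = 99 remain).
Sep has 30 days (99 − 30 = 69 remain).
Oct has 31 days (69 − 31 = 38 remain).
Nov has 30 days (38 − 30 = 8 remain).
8 into Dec → Dec 8.

Dec 8, 2014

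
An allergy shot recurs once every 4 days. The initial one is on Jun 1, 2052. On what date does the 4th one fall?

The 4th occurrence is 3 intervals after the first: 3 × 4 = 12 days after Jun 1, 2052.
12 days later is Jun 13, 2052.

Jun 13, 2052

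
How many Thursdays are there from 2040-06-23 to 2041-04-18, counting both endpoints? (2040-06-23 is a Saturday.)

2040-06-23 is a Saturday; the first Thursday on or after it is 2040-06-28 (5 days later).
From 2040-06-28 to 2041-04-18: 2 + 31 + 31 + 30 + 31 + 30 + 31 + 31 + 28 + 31 + 18 = 294 days (rest of June, July, August, September, October, November, December, January, February, March, April).
294 ÷ 7 = 42 full weeks with remainder 0, so 42 more Thursdays after the first → 43.

43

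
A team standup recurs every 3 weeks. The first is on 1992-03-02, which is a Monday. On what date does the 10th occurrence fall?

1992-09-07

The 10th occurrence is 9 intervals after the first: 9 × 21 = 189 days after 1992-03-02.
March has 31 days — 29 days to the end of March leaves 160.
April has 30 days (130 left).
May has 31 days (99 left).
June has 30 days (69 left).
July has 31 days (38 left).
August has 31 days (7 left).
7 days into September → 1992-09-07.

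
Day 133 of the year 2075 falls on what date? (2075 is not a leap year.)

January has 31 days (133 − 31 = 102 remain).
February has 28 days (102 − 28 = 74 remain).
March has 31 days (74 − 31 = 43 remain).
April has 30 days (43 − 30 = 13 remain).
13 into May → May 13.

2075-05-13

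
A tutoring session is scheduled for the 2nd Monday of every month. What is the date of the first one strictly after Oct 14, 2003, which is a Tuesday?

Nov 10, 2003

Oct 2003 starts on a Wednesday; its first Monday is the 6th, so the 2nd Monday is the 13th — Oct 13, 2003.
That is not after Oct 14, 2003, so look at Nov 2003.
Nov 2003 starts on a Saturday; its first Monday is the 3rd, so the 2nd Monday is the 10th — Nov 10, 2003.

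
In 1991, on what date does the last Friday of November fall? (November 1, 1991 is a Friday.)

November 1991 begins on a Friday, so the first Friday is November 1.
November 1991 has 30 days. Adding weeks: 1, 8, 15, 22, 29 — the last one ≤ 30 is the 29th.

29 November 1991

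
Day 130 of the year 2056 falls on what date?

May 9, 2056

Jan has 31 days (130 − 31 = 99 remain).
Feb has 29 days (99 − 29 = 70 remain).
Mar has 31 days (70 − 31 = 39 remain).
Apr has 30 days (39 − 30 = 9 remain).
9 into May → May 9.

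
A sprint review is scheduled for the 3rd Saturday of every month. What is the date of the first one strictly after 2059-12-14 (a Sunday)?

December 2059 starts on a Monday; its first Saturday is the 6th, so the 3rd Saturday is the 20th — 2059-12-20.
2059-12-20 is after 2059-12-14, so that is the next one.

2059-12-20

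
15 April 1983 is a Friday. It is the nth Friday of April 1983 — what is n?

3rd

Day 15 falls in week ⌈15/7⌉ of the month.
Days 1–7 hold the 1st Friday, 8–14 the 2nd, 15–21 the 3rd, 22–28 the 4th, 29–31 the 5th.
15 is in the range for the 3rd.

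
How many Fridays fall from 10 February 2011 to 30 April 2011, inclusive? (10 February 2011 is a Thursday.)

10 February 2011 is a Thursday; the first Friday on or after it is 11 February 2011 (1 day later).
From 11 February 2011 to 30 April 2011: 17 + 31 + 30 = 78 days (rest of February, March, April).
78 ÷ 7 = 11 full weeks with remainder 1, so 11 more Fridays after the first → 12.

12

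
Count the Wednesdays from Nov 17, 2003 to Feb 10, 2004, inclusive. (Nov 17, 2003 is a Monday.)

Nov 17, 2003 is a Monday; the first Wednesday on or after it is Nov 19, 2003 (2 days later).
From Nov 19, 2003 to Feb 10, 2004: 11 + 31 + 31 + 10 = 83 days (rest of Nov, Dec, Jan, Feb).
83 ÷ 7 = 11 full weeks with remainder 6, so 11 more Wednesdays after the first → 12.

12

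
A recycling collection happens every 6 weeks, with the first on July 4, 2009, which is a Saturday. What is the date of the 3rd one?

The 3rd occurrence is 2 intervals after the first: 2 × 42 = 84 days after July 4, 2009.
July has 31 days — 27 days to the end of July leaves 57.
August has 31 days (26 left).
26 days into September → September 26, 2009.

September 26, 2009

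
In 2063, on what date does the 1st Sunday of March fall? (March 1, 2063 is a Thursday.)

March 2063 begins on a Thursday, so the first Sunday is March 4 (3 days later).

2063-03-04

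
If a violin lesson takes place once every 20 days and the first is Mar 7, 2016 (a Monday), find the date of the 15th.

The 15th occurrence is 14 intervals after the first: 14 × 20 = 280 days after Mar 7, 2016.
Mar has 31 days — 24 days to the end of Mar leaves 256.
Apr has 30 days (226 left).
May has 31 days (195 left).
Jun has 30 days (165 left).
Jul has 31 days (134 left).
Aug has 31 days (103 left).
Sep has 30 days (73 left).
Oct has 31 days (42 left).
Nov has 30 days (12 left).
12 days into Dec → Dec 12, 2016.

Dec 12, 2016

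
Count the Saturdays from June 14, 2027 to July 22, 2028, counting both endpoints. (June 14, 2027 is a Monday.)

June 14, 2027 is a Monday; the first Saturday on or after it is June 19, 2027 (5 days later).
From June 19, 2027 to July 22, 2028: 195 + 204 = 399 days (rest of 2027, to July 22, 2028 in 2028).
399 ÷ 7 = 57 full weeks with remainder 0, so 57 more Saturdays after the first → 58.

58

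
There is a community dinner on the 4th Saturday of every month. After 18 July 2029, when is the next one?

28 July 2029

July 2029 starts on a Sunday; its first Saturday is the 7th, so the 4th Saturday is the 28th — 28 July 2029.
28 July 2029 is after 18 July 2029, so that is the next one.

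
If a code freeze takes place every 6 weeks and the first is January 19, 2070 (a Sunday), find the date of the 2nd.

March 2, 2070

The 2nd occurrence is 1 interval after the first: 1 × 42 = 42 days after January 19, 2070.
January has 31 days — 12 days to the end of January leaves 30.
February has 28 days (2 left).
2 days into March → March 2, 2070.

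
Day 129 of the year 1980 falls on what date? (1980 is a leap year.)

May 8, 1980

January has 31 days (129 − 31 = 98 remain).
February has 29 days (98 − 29 = 69 remain).
March has 31 days (69 − 31 = 38 remain).
April has 30 days (38 − 30 = 8 remain).
8 into May → May 8.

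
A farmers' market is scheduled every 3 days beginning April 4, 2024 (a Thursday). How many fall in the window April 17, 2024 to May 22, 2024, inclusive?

Occurrences land 3·i days after April 4, 2024 for i = 0, 1, 2, …
April 17, 2024 is 13 days after the start; 13 ÷ 3 = 4 remainder 1; since the remainder is 1, round up to i = 5. First occurrence in the window: #6 on April 19, 2024 (5×3 = 15 days in).
May 22, 2024 is 48 days after the start; 48 ÷ 3 = 16 remainder 0. Last occurrence in the window: #17 on May 22, 2024.
Occurrences #6 through #17: 12 in total.

12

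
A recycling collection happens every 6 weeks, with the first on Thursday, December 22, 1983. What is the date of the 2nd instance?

The 2nd occurrence is 1 interval after the first: 1 × 42 = 42 days after December 22, 1983.
December has 31 days — 9 days to the end of December leaves 33.
January has 31 days (2 left).
2 days into February → February 2, 1984.

February 2, 1984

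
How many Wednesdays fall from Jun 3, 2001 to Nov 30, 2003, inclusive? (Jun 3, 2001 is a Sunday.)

130

Jun 3, 2001 is a Sunday; the first Wednesday on or after it is Jun 6, 2001 (3 days later).
From Jun 6, 2001 to Nov 30, 2003: 208 + 365 + 334 = 907 days (rest of 2001, 2002, to Nov 30, 2003 in 2003).
907 ÷ 7 = 129 full weeks with remainder 4, so 129 more Wednesdays after the first → 130.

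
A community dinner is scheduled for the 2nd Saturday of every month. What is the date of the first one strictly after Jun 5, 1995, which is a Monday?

Jun 10, 1995

Jun 1995 starts on a Thursday; its first Saturday is the 3rd, so the 2nd Saturday is the 10th — Jun 10, 1995.
Jun 10, 1995 is after Jun 5, 1995, so that is the next one.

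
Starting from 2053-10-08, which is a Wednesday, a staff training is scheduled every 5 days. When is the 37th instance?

The 37th occurrence is 36 intervals after the first: 36 × 5 = 180 days after 2053-10-08.
October has 31 days — 23 days to the end of October leaves 157.
November has 30 days (127 left).
December has 31 days (96 left).
January has 31 days (65 left).
February has 28 days (37 left).
March has 31 days (6 left).
6 days into April → 2054-04-06.

2054-04-06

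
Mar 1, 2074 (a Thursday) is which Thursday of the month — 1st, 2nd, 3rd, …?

Day 1 falls in week ⌈1/7⌉ of the month.
Days 1–7 hold the 1st Thursday, 8–14 the 2nd, 15–21 the 3rd, 22–28 the 4th, 29–31 the 5th.
1 is in the range for the 1st.

1st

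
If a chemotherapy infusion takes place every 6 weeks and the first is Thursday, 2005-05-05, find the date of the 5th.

2005-10-20

The 5th occurrence is 4 intervals after the first: 4 × 42 = 168 days after 2005-05-05.
May has 31 days — 26 days to the end of May leaves 142.
June has 30 days (112 left).
July has 31 days (81 left).
August has 31 days (50 left).
September has 30 days (20 left).
20 days into October → 2005-10-20.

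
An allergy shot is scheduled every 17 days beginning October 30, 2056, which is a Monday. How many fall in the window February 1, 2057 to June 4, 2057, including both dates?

Occurrences land 17·i days after October 30, 2056 for i = 0, 1, 2, …
February 1, 2057 is 94 days after the start; 94 ÷ 17 = 5 remainder 9; since the remainder is 9, round up to i = 6. First occurrence in the window: #7 on February 9, 2057 (6×17 = 102 days in).
June 4, 2057 is 217 days after the start; 217 ÷ 17 = 12 remainder 13. Last occurrence in the window: #13 on May 22, 2057.
Occurrences #7 through #13: 7 in total.

7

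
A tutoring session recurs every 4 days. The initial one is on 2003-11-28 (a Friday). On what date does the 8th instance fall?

2003-12-26

The 8th occurrence is 7 intervals after the first: 7 × 4 = 28 days after 2003-11-28.
November has 30 days — 2 days to the end of November leaves 26.
26 days into December → 2003-12-26.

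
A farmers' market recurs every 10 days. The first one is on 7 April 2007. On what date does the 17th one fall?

The 17th occurrence is 16 intervals after the first: 16 × 10 = 160 days after 7 April 2007.
April has 30 days — 23 days to the end of April leaves 137.
May has 31 days (106 left).
June has 30 days (76 left).
July has 31 days (45 left).
August has 31 days (14 left).
14 days into September → 14 September 2007.

14 September 2007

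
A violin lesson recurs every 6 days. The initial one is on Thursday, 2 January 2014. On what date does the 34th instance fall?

The 34th occurrence is 33 intervals after the first: 33 × 6 = 198 days after 2 January 2014.
January has 31 days — 29 days to the end of January leaves 169.
February has 28 days (141 left).
March has 31 days (110 left).
April has 30 days (80 left).
May has 31 days (49 left).
June has 30 days (19 left).
19 days into July → 19 July 2014.

19 July 2014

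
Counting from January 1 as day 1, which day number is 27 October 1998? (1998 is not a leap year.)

Days in months before October: 31 + 28 + 31 + 30 + 31 + 30 + 31 + 31 + 30 = 273.
Plus 27 days into October → day 300.

300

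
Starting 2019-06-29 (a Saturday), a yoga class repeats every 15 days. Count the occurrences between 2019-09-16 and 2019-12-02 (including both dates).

Occurrences land 15·i days after 2019-06-29 for i = 0, 1, 2, …
2019-09-16 is 79 days after the start; 79 ÷ 15 = 5 remainder 4; since the remainder is 4, round up to i = 6. First occurrence in the window: #7 on 2019-09-27 (6×15 = 90 days in).
2019-12-02 is 156 days after the start; 156 ÷ 15 = 10 remainder 6. Last occurrence in the window: #11 on 2019-11-26.
Occurrences #7 through #11: 5 in total.

5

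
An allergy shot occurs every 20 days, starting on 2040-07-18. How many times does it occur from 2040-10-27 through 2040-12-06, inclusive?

Occurrences land 20·i days after 2040-07-18 for i = 0, 1, 2, …
2040-10-27 is 101 days after the start; 101 ÷ 20 = 5 remainder 1; since the remainder is 1, round up to i = 6. First occurrence in the window: #7 on 2040-11-15 (6×20 = 120 days in).
2040-12-06 is 141 days after the start; 141 ÷ 20 = 7 remainder 1. Last occurrence in the window: #8 on 2040-12-05.
Occurrences #7 through #8: 2 in total.

2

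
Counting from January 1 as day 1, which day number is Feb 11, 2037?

42

Days in months before Feb: 31 = 31.
Plus 11 days into Feb → day 42.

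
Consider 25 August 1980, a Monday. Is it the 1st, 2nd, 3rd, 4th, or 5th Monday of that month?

4th

Day 25 falls in week ⌈25/7⌉ of the month.
Days 1–7 hold the 1st Monday, 8–14 the 2nd, 15–21 the 3rd, 22–28 the 4th, 29–31 the 5th.
25 is in the range for the 4th.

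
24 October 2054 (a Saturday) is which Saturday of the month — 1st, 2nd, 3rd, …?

4th

Day 24 falls in week ⌈24/7⌉ of the month.
Days 1–7 hold the 1st Saturday, 8–14 the 2nd, 15–21 the 3rd, 22–28 the 4th, 29–31 the 5th.
24 is in the range for the 4th.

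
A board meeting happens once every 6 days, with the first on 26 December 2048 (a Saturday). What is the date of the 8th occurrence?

The 8th occurrence is 7 intervals after the first: 7 × 6 = 42 days after 26 December 2048.
December has 31 days — 5 days to the end of December leaves 37.
January has 31 days (6 left).
6 days into February → 6 February 2049.

6 February 2049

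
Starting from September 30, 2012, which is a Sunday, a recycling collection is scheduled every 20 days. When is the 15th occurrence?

The 15th occurrence is 14 intervals after the first: 14 × 20 = 280 days after September 30, 2012.
September has 30 days — 0 days to the end of September leaves 280.
October has 31 days (249 left).
November has 30 days (219 left).
December has 31 days (188 left).
January has 31 days (157 left).
February has 28 days (129 left).
March has 31 days (98 left).
April has 30 days (68 left).
May has 31 days (37 left).
June has 30 days (7 left).
7 days into July → July 7, 2013.

July 7, 2013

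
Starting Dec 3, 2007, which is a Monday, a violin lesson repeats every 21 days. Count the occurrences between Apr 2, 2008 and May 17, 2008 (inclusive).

Occurrences land 21·i days after Dec 3, 2007 for i = 0, 1, 2, …
Apr 2, 2008 is 121 days after the start; 121 ÷ 21 = 5 remainder 16; since the remainder is 16, round up to i = 6. First occurrence in the window: #7 on Apr 7, 2008 (6×21 = 126 days in).
May 17, 2008 is 166 days after the start; 166 ÷ 21 = 7 remainder 19. Last occurrence in the window: #8 on Apr 28, 2008.
Occurrences #7 through #8: 2 in total.

2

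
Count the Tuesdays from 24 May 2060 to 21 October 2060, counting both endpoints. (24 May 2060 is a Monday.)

24 May 2060 is a Monday; the first Tuesday on or after it is 25 May 2060 (1 day later).
From 25 May 2060 to 21 October 2060: 6 + 30 + 31 + 31 + 30 + 21 = 149 days (rest of May, June, July, August, September, October).
149 ÷ 7 = 21 full weeks with remainder 2, so 21 more Tuesdays after the first → 22.

22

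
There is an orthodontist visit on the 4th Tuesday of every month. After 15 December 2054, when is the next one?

December 2054 starts on a Tuesday; its first Tuesday is the 1st, so the 4th Tuesday is the 22nd — 22 December 2054.
22 December 2054 is after 15 December 2054, so that is the next one.

22 December 2054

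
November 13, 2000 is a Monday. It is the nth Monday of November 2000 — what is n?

2nd

Day 13 falls in week ⌈13/7⌉ of the month.
Days 1–7 hold the 1st Monday, 8–14 the 2nd, 15–21 the 3rd, 22–28 the 4th, 29–31 the 5th.
13 is in the range for the 2nd.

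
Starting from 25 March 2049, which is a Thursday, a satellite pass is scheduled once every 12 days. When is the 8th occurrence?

17 June 2049

The 8th occurrence is 7 intervals after the first: 7 × 12 = 84 days after 25 March 2049.
March has 31 days — 6 days to the end of March leaves 78.
April has 30 days (48 left).
May has 31 days (17 left).
17 days into June → 17 June 2049.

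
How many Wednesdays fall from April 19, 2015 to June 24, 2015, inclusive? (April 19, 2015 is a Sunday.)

April 19, 2015 is a Sunday; the first Wednesday on or after it is April 22, 2015 (3 days later).
From April 22, 2015 to June 24, 2015: 8 + 31 + 24 = 63 days (rest of April, May, June).
63 ÷ 7 = 9 full weeks with remainder 0, so 9 more Wednesdays after the first → 10.

10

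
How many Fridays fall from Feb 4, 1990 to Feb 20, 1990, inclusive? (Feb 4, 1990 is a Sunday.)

Feb 4, 1990 is a Sunday; the first Friday on or after it is Feb 9, 1990 (5 days later).
From Feb 9, 1990 to Feb 20, 1990 is 20 − 9 = 11 days.
11 ÷ 7 = 1 full weeks with remainder 4, so 1 more Fridays after the first → 2.

2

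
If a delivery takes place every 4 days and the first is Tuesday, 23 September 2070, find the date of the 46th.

22 March 2071

The 46th occurrence is 45 intervals after the first: 45 × 4 = 180 days after 23 September 2070.
September has 30 days — 7 days to the end of September leaves 173.
October has 31 days (142 left).
November has 30 days (112 left).
December has 31 days (81 left).
January has 31 days (50 left).
February has 28 days (22 left).
22 days into March → 22 March 2071.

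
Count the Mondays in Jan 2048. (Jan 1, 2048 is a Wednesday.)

Jan 1, 2048 is a Wednesday; the first Monday on or after it is Jan 6, 2048 (5 days later).
From Jan 6, 2048 to Jan 31, 2048 is 31 − 6 = 25 days.
25 ÷ 7 = 3 full weeks with remainder 4, so 3 more Mondays after the first → 4.

4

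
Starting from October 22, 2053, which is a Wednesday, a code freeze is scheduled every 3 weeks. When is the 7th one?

The 7th occurrence is 6 intervals after the first: 6 × 21 = 126 days after October 22, 2053.
October has 31 days — 9 days to the end of October leaves 117.
November has 30 days (87 left).
December has 31 days (56 left).
January has 31 days (25 left).
25 days into February → February 25, 2054.

February 25, 2054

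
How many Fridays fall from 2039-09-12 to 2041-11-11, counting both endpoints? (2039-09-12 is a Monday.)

113

2039-09-12 is a Monday; the first Friday on or after it is 2039-09-16 (4 days later).
From 2039-09-16 to 2041-11-11: 106 + 366 + 315 = 787 days (rest of 2039, 2040, to 2041-11-11 in 2041).
787 ÷ 7 = 112 full weeks with remainder 3, so 112 more Fridays after the first → 113.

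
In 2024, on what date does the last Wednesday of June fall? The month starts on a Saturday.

26 June 2024

June 2024 begins on a Saturday, so the first Wednesday is June 5 (4 days later).
June 2024 has 30 days. Adding weeks: 5, 12, 19, 26 — the last one ≤ 30 is the 26th.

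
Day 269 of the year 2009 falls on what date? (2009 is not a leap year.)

January has 31 days (269 − 31 = 238 remain).
February has 28 days (238 − 28 = 210 remain).
March has 31 days (210 − 31 = 179 remain).
April has 30 days (179 − 30 = 149 remain).
May has 31 days (149 − 31 = 118 remain).
June has 30 days (118 − 30 = 88 remain).
July has 31 days (88 − 31 = 57 remain).
August has 31 days (57 − 31 = 26 remain).
26 into September → September 26.

September 26, 2009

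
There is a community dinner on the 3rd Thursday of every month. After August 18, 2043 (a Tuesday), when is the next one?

August 2043 starts on a Saturday; its first Thursday is the 6th, so the 3rd Thursday is the 20th — August 20, 2043.
August 20, 2043 is after August 18, 2043, so that is the next one.

August 20, 2043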